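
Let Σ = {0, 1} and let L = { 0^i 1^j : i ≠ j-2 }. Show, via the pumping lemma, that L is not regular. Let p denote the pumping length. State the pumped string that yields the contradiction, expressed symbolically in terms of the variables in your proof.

0^{p+p!} 1^{p+p!+2}

Assume L is regular. Let p be the pumping length given by the pumping lemma.
Choose w = 0^p 1^{p+p!+2}. Since p ≠ (p+p!+2)-2 = p+p!, w ∈ L; and |w| ≥ p.
By the pumping lemma, w = xyz with |xy| ≤ p and y is nonempty.
Because |xy| ≤ p and w begins with p copies of 0, we have y = 0^k with 1 ≤ k ≤ p.
Since 1 ≤ k ≤ p, k divides p!; set t = 1 + p!/k. Then xy^t z has p + (p!/k)·k = p + p! copies of 0. Now the 0-count is p+p! and (1-count)-2 = (p+p!+2)-2 = p+p!, so i ≠ j-2 fails. So xy^t z = 0^{p+p!} 1^{p+p!+2} ∉ L.
Contradiction. Therefore L is not regular.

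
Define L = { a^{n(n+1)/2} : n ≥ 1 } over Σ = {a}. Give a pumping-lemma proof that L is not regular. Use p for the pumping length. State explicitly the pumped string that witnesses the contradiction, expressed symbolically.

a^{p(p+1)/2+k}

Assume L is regular; let p be its pumping constant.
Take w = a^{p(p+1)/2} ∈ L with |w| = p(p+1)/2 ≥ p.
By the pumping lemma, w = xyz with |xy| ≤ p and |y| ≥ 1.
Then y = a^k for some k with 1 ≤ k ≤ p.
Pump with i = 2: xy^2z = a^{p(p+1)/2+k}. Since 1 ≤ k ≤ p, p(p+1)/2 < p(p+1)/2+k ≤ p(p+1)/2+p < (p+1)(p+2)/2, so p(p+1)/2+k is strictly between consecutive triangular numbers. So xy^2z ∉ L.
This is a contradiction; hence L is not regular.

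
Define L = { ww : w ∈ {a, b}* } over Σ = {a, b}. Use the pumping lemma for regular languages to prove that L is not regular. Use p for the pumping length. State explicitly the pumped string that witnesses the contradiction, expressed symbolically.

Toward a contradiction, assume L is regular with pumping length p.
Take w = a^p b^p a^p b^p = uu where u = a^pb^p; then w ∈ L and |w| = 4p ≥ p.
The pumping lemma gives a decomposition w = xyz where |xy| ≤ p and |y| ≥ 1.
The first p characters of w are a's, so xy (and hence y) consists only of a's. Write y = a^k, 1 ≤ k ≤ p.
Pump with i = 2: xy^2z = a^{p+k} b^p a^p b^p, of length 4p+k. Suppose this equals vv. The string starts with a and ends with b, so v does too; thus the boundary between the two copies of v is a b→a transition. There is exactly one such transition, at position 2p+k, so |v| = 2p+k and |vv| = 4p+2k ≠ 4p+k since k ≥ 1. So xy^2z ∉ L.
This is a contradiction; hence L is not regular.

a^{p+k} b^p a^p b^p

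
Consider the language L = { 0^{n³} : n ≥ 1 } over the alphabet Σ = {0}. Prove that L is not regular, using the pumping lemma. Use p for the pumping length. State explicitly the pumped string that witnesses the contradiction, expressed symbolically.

0^{p³+k}

Toward a contradiction, assume L is regular with pumping length p.
Take w = 0^{p³} ∈ L with |w| = p³ ≥ p.
Write w = xyz as guaranteed by the lemma, with |xy| ≤ p and |y| > 0.
Then y = 0^k for some k with 1 ≤ k ≤ p.
Pump with i = 2: xy^2z = 0^{p³+k}. Since 1 ≤ k ≤ p, p³ < p³+k ≤ p³+p < p³+3p²+3p+1 = (p+1)³, so p³+k is not a perfect cube. So xy^2z ∉ L.
This is a contradiction; hence L is not regular.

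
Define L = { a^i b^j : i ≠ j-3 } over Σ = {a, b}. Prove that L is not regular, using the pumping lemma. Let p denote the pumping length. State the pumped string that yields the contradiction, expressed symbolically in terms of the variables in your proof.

Assume L is regular; let p be its pumping constant.
Choose w = a^p b^{p+p!+3}. Since p ≠ (p+p!+3)-3 = p+p!, w ∈ L; and |w| ≥ p.
The pumping lemma gives a decomposition w = xyz where |xy| ≤ p and y is nonempty.
The first p characters of w are a's, so xy (and hence y) consists only of a's. Write y = a^k, 1 ≤ k ≤ p.
Since 1 ≤ k ≤ p, k divides p!; set t = 1 + p!/k. Then xy^t z has p + (p!/k)·k = p + p! copies of a. Now the a-count is p+p! and (b-count)-3 = (p+p!+3)-3 = p+p!, so i ≠ j-3 fails. So xy^t z = a^{p+p!} b^{p+p!+3} ∉ L.
Contradiction. Therefore L is not regular.

a^{p+p!} b^{p+p!+3}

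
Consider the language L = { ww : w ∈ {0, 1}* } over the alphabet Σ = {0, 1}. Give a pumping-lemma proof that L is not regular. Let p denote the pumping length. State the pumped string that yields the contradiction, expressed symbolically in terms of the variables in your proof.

Toward a contradiction, assume L is regular with pumping length p.
Take w = 0^p 1^p 0^p 1^p = uu where u = 0^p1^p; then w ∈ L and |w| = 4p ≥ p.
Write w = xyz as guaranteed by the lemma, with |xy| ≤ p and |y| > 0.
Because |xy| ≤ p and w begins with p copies of 0, we have y = 0^k with 1 ≤ k ≤ p.
Pump with i = 2: xy^2z = 0^{p+k} 1^p 0^p 1^p, of length 4p+k. Suppose this equals vv. The string starts with 0 and ends with 1, so v does too; thus the boundary between the two copies of v is a 1→0 transition. There is exactly one such transition, at position 2p+k, so |v| = 2p+k and |vv| = 4p+2k ≠ 4p+k since k ≥ 1. So xy^2z ∉ L.
Contradiction. Therefore L is not regular.

0^{p+k} 1^p 0^p 1^p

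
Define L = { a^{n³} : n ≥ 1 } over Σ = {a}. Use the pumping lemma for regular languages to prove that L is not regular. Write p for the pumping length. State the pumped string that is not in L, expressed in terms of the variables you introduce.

Assume L is regular. Let p be the pumping length given by the pumping lemma.
Take w = a^{p³} ∈ L with |w| = p³ ≥ p.
By the pumping lemma, w = xyz with |xy| ≤ p and |y| ≥ 1.
Then y = a^k for some k with 1 ≤ k ≤ p.
Pump with i = 2: xy^2z = a^{p³+k}. Since 1 ≤ k ≤ p, p³ < p³+k ≤ p³+p < p³+3p²+3p+1 = (p+1)³, so p³+k is not a perfect cube. So xy^2z ∉ L.
Contradiction. Therefore L is not regular.

a^{p³+k}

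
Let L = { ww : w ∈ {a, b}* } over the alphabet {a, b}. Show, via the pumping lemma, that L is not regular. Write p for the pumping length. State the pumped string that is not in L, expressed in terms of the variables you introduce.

a^{p+k} b^p a^p b^p

Toward a contradiction, assume L is regular with pumping length p.
Take w = a^p b^p a^p b^p = uu where u = a^pb^p; then w ∈ L and |w| = 4p ≥ p.
By the pumping lemma, w = xyz with |xy| ≤ p and y is nonempty.
Because |xy| ≤ p and w begins with p copies of a, we have y = a^k with 1 ≤ k ≤ p.
Pump with i = 2: xy^2z = a^{p+k} b^p a^p b^p, of length 4p+k. Suppose this equals vv. The string starts with a and ends with b, so v does too; thus the boundary between the two copies of v is a b→a transition. There is exactly one such transition, at position 2p+k, so |v| = 2p+k and |vv| = 4p+2k ≠ 4p+k since k ≥ 1. So xy^2z ∉ L.
This contradicts the pumping lemma, so L is not regular.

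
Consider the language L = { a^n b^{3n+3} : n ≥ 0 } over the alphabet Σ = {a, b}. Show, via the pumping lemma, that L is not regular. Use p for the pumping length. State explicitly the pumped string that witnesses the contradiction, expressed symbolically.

Assume L is regular. Let p be the pumping length given by the pumping lemma.
Let w = a^p b^{3p+3} ∈ L; note |w| = 4p+3 ≥ p.
The pumping lemma gives a decomposition w = xyz where |xy| ≤ p and |y| ≥ 1.
The first p characters of w are a's, so xy (and hence y) consists only of a's. Write y = a^k, 1 ≤ k ≤ p.
Pump with i = 2: xy^2z = a^{p+k} b^{3p+3}. For this to lie in L we would need 3p+3 = 3(p+k)+3, which forces k = 0. But k ≥ 1, so xy^2z ∉ L.
Contradiction. Therefore L is not regular.

a^{p+k} b^{3p+3}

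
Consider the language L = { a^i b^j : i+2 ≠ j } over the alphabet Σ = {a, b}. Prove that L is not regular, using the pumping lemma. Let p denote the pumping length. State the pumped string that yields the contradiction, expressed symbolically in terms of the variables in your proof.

Assume L is regular. Let p be the pumping length given by the pumping lemma.
Choose w = a^p b^{p+p!+2}. Since p ≠ (p+p!+2)-2 = p+p!, w ∈ L; and |w| ≥ p.
By the pumping lemma, w = xyz with |xy| ≤ p and |y| ≥ 1.
The first p characters of w are a's, so xy (and hence y) consists only of a's. Write y = a^k, 1 ≤ k ≤ p.
Since 1 ≤ k ≤ p, k divides p!; set t = 1 + p!/k. Then xy^t z has p + (p!/k)·k = p + p! copies of a. Now the a-count is p+p! and (b-count)-2 = (p+p!+2)-2 = p+p!, so i+2 ≠ j fails. So xy^t z = a^{p+p!} b^{p+p!+2} ∉ L.
This contradicts the pumping lemma, so L is not regular.

a^{p+p!} b^{p+p!+2}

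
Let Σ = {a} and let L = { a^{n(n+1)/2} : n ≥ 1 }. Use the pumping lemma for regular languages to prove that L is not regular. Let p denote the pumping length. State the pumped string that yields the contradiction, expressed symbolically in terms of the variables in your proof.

Assume L is regular; let p be its pumping constant.
Take w = a^{p(p+1)/2} ∈ L with |w| = p(p+1)/2 ≥ p.
By the pumping lemma, w = xyz with |xy| ≤ p and |y| > 0.
Then y = a^k for some k with 1 ≤ k ≤ p.
Pump with i = 2: xy^2z = a^{p(p+1)/2+k}. Since 1 ≤ k ≤ p, p(p+1)/2 < p(p+1)/2+k ≤ p(p+1)/2+p < (p+1)(p+2)/2, so p(p+1)/2+k is strictly between consecutive triangular numbers. So xy^2z ∉ L.
Contradiction. Therefore L is not regular.

a^{p(p+1)/2+k}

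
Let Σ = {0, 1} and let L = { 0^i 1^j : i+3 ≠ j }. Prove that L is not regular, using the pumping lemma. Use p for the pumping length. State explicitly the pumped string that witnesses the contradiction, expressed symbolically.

0^{p+p!} 1^{p+p!+3}

Toward a contradiction, assume L is regular with pumping length p.
Choose w = 0^p 1^{p+p!+3}. Since p ≠ (p+p!+3)-3 = p+p!, w ∈ L; and |w| ≥ p.
Write w = xyz as guaranteed by the lemma, with |xy| ≤ p and |y| > 0.
The first p characters of w are 0's, so xy (and hence y) consists only of 0's. Write y = 0^k, 1 ≤ k ≤ p.
Since 1 ≤ k ≤ p, k divides p!; set t = 1 + p!/k. Then xy^t z has p + (p!/k)·k = p + p! copies of 0. Now the 0-count is p+p! and (1-count)-3 = (p+p!+3)-3 = p+p!, so i+3 ≠ j fails. So xy^t z = 0^{p+p!} 1^{p+p!+3} ∉ L.
This is a contradiction; hence L is not regular.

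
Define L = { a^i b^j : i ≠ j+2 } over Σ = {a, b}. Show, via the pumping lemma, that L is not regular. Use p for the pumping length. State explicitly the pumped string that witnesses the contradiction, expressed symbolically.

a^{p+p!} b^{p+p!-2}

Toward a contradiction, assume L is regular with pumping length p.
Choose w = a^p b^{p+p!-2}. Since p ≠ (p+p!-2)+2 = p+p!, w ∈ L; and |w| ≥ p.
The pumping lemma gives a decomposition w = xyz where |xy| ≤ p and |y| > 0.
Since the first p symbols of w are all a's and |xy| ≤ p, y lies entirely in the leading a-block: y = a^k for some k with 1 ≤ k ≤ p.
Since 1 ≤ k ≤ p, k divides p!; set t = 1 + p!/k. Then xy^t z has p + (p!/k)·k = p + p! copies of a. Now the a-count is p+p! and (b-count)+2 = (p+p!-2)+2 = p+p!, so i ≠ j+2 fails. So xy^t z = a^{p+p!} b^{p+p!-2} ∉ L.
Contradiction. Therefore L is not regular.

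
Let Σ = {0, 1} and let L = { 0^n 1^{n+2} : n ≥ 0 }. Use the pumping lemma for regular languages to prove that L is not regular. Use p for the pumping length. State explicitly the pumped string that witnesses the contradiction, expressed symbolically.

Assume L is regular; let p be its pumping constant.
Take w = 0^p 1^{p+2}. Then w ∈ L and |w| = 2p+2 ≥ p.
The pumping lemma gives a decomposition w = xyz where |xy| ≤ p and y is nonempty.
The first p characters of w are 0's, so xy (and hence y) consists only of 0's. Write y = 0^k, 1 ≤ k ≤ p.
Pump with i = 2: xy^2z = 0^{p+k} 1^{p+2}. For this to lie in L we would need p+2 = (p+k)+2, which forces k = 0. But k ≥ 1, so xy^2z ∉ L.
Contradiction. Therefore L is not regular.

0^{p+k} 1^{p+2}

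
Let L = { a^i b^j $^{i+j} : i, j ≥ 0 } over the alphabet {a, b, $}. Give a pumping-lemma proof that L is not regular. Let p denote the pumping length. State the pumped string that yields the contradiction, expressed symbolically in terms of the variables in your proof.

a^{p+k} b^p $^{2p}

Assume L is regular; let p be its pumping constant.
Take w = a^p b^p $^{2p} ∈ L (with i=j=p, i+j=2p), |w| = 4p ≥ p.
The pumping lemma gives a decomposition w = xyz where |xy| ≤ p and |y| ≥ 1.
Since the first p symbols of w are all a's and |xy| ≤ p, y lies entirely in the leading a-block: y = a^k for some k with 1 ≤ k ≤ p.
Consider xy^2z = a^{p+k} b^p $^{2p}. Now the a- and b-counts sum to 2p+k, but the $-count is 2p ≠ 2p+k. So xy^2z ∉ L.
This contradicts the pumping lemma, so L is not regular.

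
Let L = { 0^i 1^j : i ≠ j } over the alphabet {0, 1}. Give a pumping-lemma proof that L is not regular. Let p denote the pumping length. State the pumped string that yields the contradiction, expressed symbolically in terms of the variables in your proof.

0^{p+p!} 1^{p+p!}

Assume L is regular. Let p be the pumping length given by the pumping lemma.
Choose w = 0^p 1^{p+p!}. Since p ≠ p+p!, w ∈ L; and |w| ≥ p.
By the pumping lemma, w = xyz with |xy| ≤ p and |y| ≥ 1.
Since the first p symbols of w are all 0's and |xy| ≤ p, y lies entirely in the leading 0-block: y = 0^k for some k with 1 ≤ k ≤ p.
Since 1 ≤ k ≤ p, k divides p!; set t = 1 + p!/k. Then xy^t z has p + (p!/k)·k = p + p! copies of 0. Now the 0-count equals the 1-count, so i ≠ j fails. So xy^t z = 0^{p+p!} 1^{p+p!} ∉ L.
Contradiction. Therefore L is not regular.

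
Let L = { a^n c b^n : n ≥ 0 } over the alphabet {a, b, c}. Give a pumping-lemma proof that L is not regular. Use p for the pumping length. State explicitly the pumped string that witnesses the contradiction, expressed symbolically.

Suppose for contradiction that L is regular, and let p be the pumping length.
Take w = a^p c b^p ∈ L with |w| = 2p+1 ≥ p.
By the pumping lemma, w = xyz with |xy| ≤ p and |y| ≥ 1.
Since the first p symbols of w are all a's and |xy| ≤ p, y lies entirely in the leading a-block: y = a^k for some k with 1 ≤ k ≤ p.
Pump with i = 2: xy^2z = a^{p+k} c b^p, which would require p+k = p. But k ≥ 1, so xy^2z ∉ L.
Contradiction. Therefore L is not regular.

a^{p+k} c b^p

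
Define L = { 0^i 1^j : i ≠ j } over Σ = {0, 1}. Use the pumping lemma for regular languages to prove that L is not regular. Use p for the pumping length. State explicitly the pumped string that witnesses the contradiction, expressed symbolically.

0^{p+p!} 1^{p+p!}

Toward a contradiction, assume L is regular with pumping length p.
Choose w = 0^p 1^{p+p!}. Since p ≠ p+p!, w ∈ L; and |w| ≥ p.
By the pumping lemma, w = xyz with |xy| ≤ p and |y| ≥ 1.
Because |xy| ≤ p and w begins with p copies of 0, we have y = 0^k with 1 ≤ k ≤ p.
Since 1 ≤ k ≤ p, k divides p!; set t = 1 + p!/k. Then xy^t z has p + (p!/k)·k = p + p! copies of 0. Now the 0-count equals the 1-count, so i ≠ j fails. So xy^t z = 0^{p+p!} 1^{p+p!} ∉ L.
This contradicts the pumping lemma, so L is not regular.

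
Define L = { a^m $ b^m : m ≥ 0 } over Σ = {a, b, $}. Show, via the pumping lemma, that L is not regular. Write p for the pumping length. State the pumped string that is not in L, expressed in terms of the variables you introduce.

a^{p+k} $ b^p

Assume L is regular. Let p be the pumping length given by the pumping lemma.
Take w = a^p $ b^p ∈ L with |w| = 2p+1 ≥ p.
Write w = xyz as guaranteed by the lemma, with |xy| ≤ p and y is nonempty.
Because |xy| ≤ p and w begins with p copies of a, we have y = a^k with 1 ≤ k ≤ p.
Pump with i = 2: xy^2z = a^{p+k} $ b^p, which would require p+k = p. But k ≥ 1, so xy^2z ∉ L.
Contradiction. Therefore L is not regular.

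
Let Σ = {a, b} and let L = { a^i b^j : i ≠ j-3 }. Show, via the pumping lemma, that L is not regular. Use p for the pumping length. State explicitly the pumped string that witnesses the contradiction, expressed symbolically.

Assume L is regular. Let p be the pumping length given by the pumping lemma.
Choose w = a^p b^{p+p!+3}. Since p ≠ (p+p!+3)-3 = p+p!, w ∈ L; and |w| ≥ p.
By the pumping lemma, w = xyz with |xy| ≤ p and |y| > 0.
The first p characters of w are a's, so xy (and hence y) consists only of a's. Write y = a^k, 1 ≤ k ≤ p.
Since 1 ≤ k ≤ p, k divides p!; set t = 1 + p!/k. Then xy^t z has p + (p!/k)·k = p + p! copies of a. Now the a-count is p+p! and (b-count)-3 = (p+p!+3)-3 = p+p!, so i ≠ j-3 fails. So xy^t z = a^{p+p!} b^{p+p!+3} ∉ L.
Contradiction. Therefore L is not regular.

a^{p+p!} b^{p+p!+3}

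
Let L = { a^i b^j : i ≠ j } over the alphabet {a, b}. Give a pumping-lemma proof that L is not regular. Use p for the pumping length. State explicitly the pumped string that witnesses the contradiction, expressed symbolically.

Assume L is regular. Let p be the pumping length given by the pumping lemma.
Choose w = a^p b^{p+p!}. Since p ≠ p+p!, w ∈ L; and |w| ≥ p.
Write w = xyz as guaranteed by the lemma, with |xy| ≤ p and |y| ≥ 1.
Because |xy| ≤ p and w begins with p copies of a, we have y = a^k with 1 ≤ k ≤ p.
Since 1 ≤ k ≤ p, k divides p!; set t = 1 + p!/k. Then xy^t z has p + (p!/k)·k = p + p! copies of a. Now the a-count equals the b-count, so i ≠ j fails. So xy^t z = a^{p+p!} b^{p+p!} ∉ L.
Contradiction. Therefore L is not regular.

a^{p+p!} b^{p+p!}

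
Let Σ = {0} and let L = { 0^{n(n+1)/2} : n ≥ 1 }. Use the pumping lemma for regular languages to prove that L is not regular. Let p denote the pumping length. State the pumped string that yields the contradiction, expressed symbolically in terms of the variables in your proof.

Toward a contradiction, assume L is regular with pumping length p.
Take w = 0^{p(p+1)/2} ∈ L with |w| = p(p+1)/2 ≥ p.
The pumping lemma gives a decomposition w = xyz where |xy| ≤ p and |y| ≥ 1.
Then y = 0^k for some k with 1 ≤ k ≤ p.
Pump with i = 2: xy^2z = 0^{p(p+1)/2+k}. Since 1 ≤ k ≤ p, p(p+1)/2 < p(p+1)/2+k ≤ p(p+1)/2+p < (p+1)(p+2)/2, so p(p+1)/2+k is strictly between consecutive triangular numbers. So xy^2z ∉ L.
This contradicts the pumping lemma, so L is not regular.

0^{p(p+1)/2+k}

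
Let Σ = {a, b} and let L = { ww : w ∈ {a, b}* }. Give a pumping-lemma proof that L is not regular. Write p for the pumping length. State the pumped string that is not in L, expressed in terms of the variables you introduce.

a^{p+k} b^p a^p b^p

Suppose for contradiction that L is regular, and let p be the pumping length.
Take w = a^p b^p a^p b^p = uu where u = a^pb^p; then w ∈ L and |w| = 4p ≥ p.
Write w = xyz as guaranteed by the lemma, with |xy| ≤ p and |y| ≥ 1.
The first p characters of w are a's, so xy (and hence y) consists only of a's. Write y = a^k, 1 ≤ k ≤ p.
Pump with i = 2: xy^2z = a^{p+k} b^p a^p b^p, of length 4p+k. Suppose this equals vv. The string starts with a and ends with b, so v does too; thus the boundary between the two copies of v is a b→a transition. There is exactly one such transition, at position 2p+k, so |v| = 2p+k and |vv| = 4p+2k ≠ 4p+k since k ≥ 1. So xy^2z ∉ L.
Contradiction. Therefore L is not regular.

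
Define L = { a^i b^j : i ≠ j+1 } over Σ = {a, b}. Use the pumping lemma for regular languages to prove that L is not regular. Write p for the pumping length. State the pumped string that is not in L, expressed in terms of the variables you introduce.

a^{p+p!} b^{p+p!-1}

Suppose for contradiction that L is regular, and let p be the pumping length.
Choose w = a^p b^{p+p!-1}. Since p ≠ (p+p!-1)+1 = p+p!, w ∈ L; and |w| ≥ p.
The pumping lemma gives a decomposition w = xyz where |xy| ≤ p and |y| ≥ 1.
The first p characters of w are a's, so xy (and hence y) consists only of a's. Write y = a^k, 1 ≤ k ≤ p.
Since 1 ≤ k ≤ p, k divides p!; set t = 1 + p!/k. Then xy^t z has p + (p!/k)·k = p + p! copies of a. Now the a-count is p+p! and (b-count)+1 = (p+p!-1)+1 = p+p!, so i ≠ j+1 fails. So xy^t z = a^{p+p!} b^{p+p!-1} ∉ L.
This is a contradiction; hence L is not regular.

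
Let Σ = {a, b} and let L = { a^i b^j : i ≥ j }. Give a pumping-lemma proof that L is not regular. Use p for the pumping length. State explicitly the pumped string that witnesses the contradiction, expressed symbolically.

Toward a contradiction, assume L is regular with pumping length p.
Choose w = a^p b^p ∈ L, with |w| = 2p ≥ p.
By the pumping lemma, w = xyz with |xy| ≤ p and y is nonempty.
Since the first p symbols of w are all a's and |xy| ≤ p, y lies entirely in the leading a-block: y = a^k for some k with 1 ≤ k ≤ p.
Consider xy^0z = xz = a^{p-k} b^p. Since k ≥ 1, the a-count p-k is less than p, so i ≥ j fails; thus xz ∉ L.
Contradiction. Therefore L is not regular.

a^{p-k} b^p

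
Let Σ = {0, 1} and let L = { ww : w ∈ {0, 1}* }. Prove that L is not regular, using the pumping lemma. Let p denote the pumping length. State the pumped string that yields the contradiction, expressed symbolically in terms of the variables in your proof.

0^{p+k} 1^p 0^p 1^p

Assume L is regular; let p be its pumping constant.
Take w = 0^p 1^p 0^p 1^p = uu where u = 0^p1^p; then w ∈ L and |w| = 4p ≥ p.
Write w = xyz as guaranteed by the lemma, with |xy| ≤ p and y is nonempty.
Since the first p symbols of w are all 0's and |xy| ≤ p, y lies entirely in the leading 0-block: y = 0^k for some k with 1 ≤ k ≤ p.
Pump with i = 2: xy^2z = 0^{p+k} 1^p 0^p 1^p, of length 4p+k. Suppose this equals vv. The string starts with 0 and ends with 1, so v does too; thus the boundary between the two copies of v is a 1→0 transition. There is exactly one such transition, at position 2p+k, so |v| = 2p+k and |vv| = 4p+2k ≠ 4p+k since k ≥ 1. So xy^2z ∉ L.
This is a contradiction; hence L is not regular.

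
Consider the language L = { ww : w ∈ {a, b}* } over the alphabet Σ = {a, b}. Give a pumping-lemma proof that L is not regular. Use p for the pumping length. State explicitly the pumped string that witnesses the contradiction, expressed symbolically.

a^{p+k} b^p a^p b^p

Assume L is regular. Let p be the pumping length given by the pumping lemma.
Take w = a^p b^p a^p b^p = uu where u = a^pb^p; then w ∈ L and |w| = 4p ≥ p.
The pumping lemma gives a decomposition w = xyz where |xy| ≤ p and |y| ≥ 1.
The first p characters of w are a's, so xy (and hence y) consists only of a's. Write y = a^k, 1 ≤ k ≤ p.
Pump with i = 2: xy^2z = a^{p+k} b^p a^p b^p, of length 4p+k. Suppose this equals vv. The string starts with a and ends with b, so v does too; thus the boundary between the two copies of v is a b→a transition. There is exactly one such transition, at position 2p+k, so |v| = 2p+k and |vv| = 4p+2k ≠ 4p+k since k ≥ 1. So xy^2z ∉ L.
Contradiction. Therefore L is not regular.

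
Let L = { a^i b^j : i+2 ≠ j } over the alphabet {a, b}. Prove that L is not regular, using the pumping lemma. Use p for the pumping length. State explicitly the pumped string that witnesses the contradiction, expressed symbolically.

a^{p+p!} b^{p+p!+2}

Toward a contradiction, assume L is regular with pumping length p.
Choose w = a^p b^{p+p!+2}. Since p ≠ (p+p!+2)-2 = p+p!, w ∈ L; and |w| ≥ p.
Write w = xyz as guaranteed by the lemma, with |xy| ≤ p and |y| ≥ 1.
Because |xy| ≤ p and w begins with p copies of a, we have y = a^k with 1 ≤ k ≤ p.
Since 1 ≤ k ≤ p, k divides p!; set t = 1 + p!/k. Then xy^t z has p + (p!/k)·k = p + p! copies of a. Now the a-count is p+p! and (b-count)-2 = (p+p!+2)-2 = p+p!, so i+2 ≠ j fails. So xy^t z = a^{p+p!} b^{p+p!+2} ∉ L.
This contradicts the pumping lemma, so L is not regular.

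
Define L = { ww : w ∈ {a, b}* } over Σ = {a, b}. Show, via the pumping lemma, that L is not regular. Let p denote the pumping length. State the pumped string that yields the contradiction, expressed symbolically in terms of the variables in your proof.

a^{p+k} b^p a^p b^p

Toward a contradiction, assume L is regular with pumping length p.
Take w = a^p b^p a^p b^p = uu where u = a^pb^p; then w ∈ L and |w| = 4p ≥ p.
By the pumping lemma, w = xyz with |xy| ≤ p and y is nonempty.
Because |xy| ≤ p and w begins with p copies of a, we have y = a^k with 1 ≤ k ≤ p.
Pump with i = 2: xy^2z = a^{p+k} b^p a^p b^p, of length 4p+k. Suppose this equals vv. The string starts with a and ends with b, so v does too; thus the boundary between the two copies of v is a b→a transition. There is exactly one such transition, at position 2p+k, so |v| = 2p+k and |vv| = 4p+2k ≠ 4p+k since k ≥ 1. So xy^2z ∉ L.
This is a contradiction; hence L is not regular.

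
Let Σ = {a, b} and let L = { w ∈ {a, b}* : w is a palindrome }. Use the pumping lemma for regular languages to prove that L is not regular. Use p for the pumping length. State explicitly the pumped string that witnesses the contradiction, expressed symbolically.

a^{p+k} b a^p

Assume L is regular. Let p be the pumping length given by the pumping lemma.
Take w = a^p b a^p, a palindrome of length 2p+1 ≥ p.
The pumping lemma gives a decomposition w = xyz where |xy| ≤ p and y is nonempty.
Because |xy| ≤ p and w begins with p copies of a, we have y = a^k with 1 ≤ k ≤ p.
Pump with i = 2: xy^2z = a^{p+k} b a^p. Its reverse is a^p b a^{p+k}, which differs from xy^2z since k ≥ 1. So xy^2z is not a palindrome and xy^2z ∉ L.
Contradiction. Therefore L is not regular.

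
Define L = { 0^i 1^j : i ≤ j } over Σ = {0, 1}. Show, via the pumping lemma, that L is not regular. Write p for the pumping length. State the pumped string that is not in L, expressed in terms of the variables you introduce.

0^{p+k} 1^p

Suppose for contradiction that L is regular, and let p be the pumping length.
Choose w = 0^p 1^p ∈ L, with |w| = 2p ≥ p.
By the pumping lemma, w = xyz with |xy| ≤ p and y is nonempty.
Because |xy| ≤ p and w begins with p copies of 0, we have y = 0^k with 1 ≤ k ≤ p.
Consider xy^2z = 0^{p+k} 1^p. Since k ≥ 1, the 0-count p+k exceeds the 1-count p, so i ≤ j fails; thus xy^2z ∉ L.
This is a contradiction; hence L is not regular.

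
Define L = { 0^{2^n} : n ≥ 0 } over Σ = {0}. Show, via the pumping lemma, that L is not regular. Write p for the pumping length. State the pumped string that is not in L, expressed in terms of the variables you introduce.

0^{2^p+k}

Assume L is regular; let p be its pumping constant.
Take w = 0^{2^p} ∈ L with |w| = 2^p ≥ p.
By the pumping lemma, w = xyz with |xy| ≤ p and |y| ≥ 1.
Then y = 0^k for some k with 1 ≤ k ≤ p.
Pump with i = 2: xy^2z = 0^{2^p+k}. Since 1 ≤ k ≤ p < 2^p, we have 2^p < 2^p+k < 2^{p+1}, so 2^p+k is not a power of 2. So xy^2z ∉ L.
This contradicts the pumping lemma, so L is not regular.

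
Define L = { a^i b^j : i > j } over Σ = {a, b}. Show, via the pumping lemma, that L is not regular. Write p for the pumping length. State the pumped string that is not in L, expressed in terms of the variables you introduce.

Toward a contradiction, assume L is regular with pumping length p.
Choose w = a^{p+1} b^p ∈ L, with |w| = 2p+1 ≥ p.
By the pumping lemma, w = xyz with |xy| ≤ p and |y| ≥ 1.
The first p characters of w are a's, so xy (and hence y) consists only of a's. Write y = a^k, 1 ≤ k ≤ p.
Consider xy^0z = xz = a^{p+1-k} b^p. Since k ≥ 1, the a-count p+1-k is at most p, so i > j fails; thus xz ∉ L.
Contradiction. Therefore L is not regular.

a^{p+1-k} b^p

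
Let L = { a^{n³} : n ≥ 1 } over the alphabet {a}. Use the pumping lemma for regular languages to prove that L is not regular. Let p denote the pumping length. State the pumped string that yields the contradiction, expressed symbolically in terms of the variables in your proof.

Assume L is regular. Let p be the pumping length given by the pumping lemma.
Take w = a^{p³} ∈ L with |w| = p³ ≥ p.
Write w = xyz as guaranteed by the lemma, with |xy| ≤ p and y is nonempty.
Then y = a^k for some k with 1 ≤ k ≤ p.
Pump with i = 2: xy^2z = a^{p³+k}. Since 1 ≤ k ≤ p, p³ < p³+k ≤ p³+p < p³+3p²+3p+1 = (p+1)³, so p³+k is not a perfect cube. So xy^2z ∉ L.
Contradiction. Therefore L is not regular.

a^{p³+k}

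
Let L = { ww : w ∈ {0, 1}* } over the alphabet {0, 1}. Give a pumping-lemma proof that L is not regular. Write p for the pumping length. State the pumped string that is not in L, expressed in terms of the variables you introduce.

0^{p+k} 1^p 0^p 1^p

Suppose for contradiction that L is regular, and let p be the pumping length.
Take w = 0^p 1^p 0^p 1^p = uu where u = 0^p1^p; then w ∈ L and |w| = 4p ≥ p.
The pumping lemma gives a decomposition w = xyz where |xy| ≤ p and |y| ≥ 1.
Since the first p symbols of w are all 0's and |xy| ≤ p, y lies entirely in the leading 0-block: y = 0^k for some k with 1 ≤ k ≤ p.
Pump with i = 2: xy^2z = 0^{p+k} 1^p 0^p 1^p, of length 4p+k. Suppose this equals vv. The string starts with 0 and ends with 1, so v does too; thus the boundary between the two copies of v is a 1→0 transition. There is exactly one such transition, at position 2p+k, so |v| = 2p+k and |vv| = 4p+2k ≠ 4p+k since k ≥ 1. So xy^2z ∉ L.
This contradicts the pumping lemma, so L is not regular.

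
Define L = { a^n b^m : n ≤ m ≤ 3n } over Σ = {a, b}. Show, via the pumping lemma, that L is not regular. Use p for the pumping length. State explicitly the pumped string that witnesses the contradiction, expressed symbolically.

a^{p+k} b^p

Assume L is regular. Let p be the pumping length given by the pumping lemma.
Take w = a^p b^p ∈ L (since p ≤ p ≤ 3p), with |w| = 2p ≥ p.
By the pumping lemma, w = xyz with |xy| ≤ p and y is nonempty.
Since the first p symbols of w are all a's and |xy| ≤ p, y lies entirely in the leading a-block: y = a^k for some k with 1 ≤ k ≤ p.
Pump with i = 2: xy^2z = a^{p+k} b^p. Now n = p+k > p = m, so the condition n ≤ m fails. Thus xy^2z ∉ L.
This is a contradiction; hence L is not regular.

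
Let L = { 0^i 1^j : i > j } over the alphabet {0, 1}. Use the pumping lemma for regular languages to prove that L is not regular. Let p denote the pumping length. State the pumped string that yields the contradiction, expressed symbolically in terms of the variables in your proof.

Toward a contradiction, assume L is regular with pumping length p.
Choose w = 0^{p+1} 1^p ∈ L, with |w| = 2p+1 ≥ p.
The pumping lemma gives a decomposition w = xyz where |xy| ≤ p and |y| ≥ 1.
Since the first p symbols of w are all 0's and |xy| ≤ p, y lies entirely in the leading 0-block: y = 0^k for some k with 1 ≤ k ≤ p.
Consider xy^0z = xz = 0^{p+1-k} 1^p. Since k ≥ 1, the 0-count p+1-k is at most p, so i > j fails; thus xz ∉ L.
This contradicts the pumping lemma, so L is not regular.

0^{p+1-k} 1^p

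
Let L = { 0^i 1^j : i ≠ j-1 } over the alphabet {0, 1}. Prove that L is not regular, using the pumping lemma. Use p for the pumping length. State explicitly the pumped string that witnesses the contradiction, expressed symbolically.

Assume L is regular; let p be its pumping constant.
Choose w = 0^p 1^{p+p!+1}. Since p ≠ (p+p!+1)-1 = p+p!, w ∈ L; and |w| ≥ p.
Write w = xyz as guaranteed by the lemma, with |xy| ≤ p and |y| > 0.
Because |xy| ≤ p and w begins with p copies of 0, we have y = 0^k with 1 ≤ k ≤ p.
Since 1 ≤ k ≤ p, k divides p!; set t = 1 + p!/k. Then xy^t z has p + (p!/k)·k = p + p! copies of 0. Now the 0-count is p+p! and (1-count)-1 = (p+p!+1)-1 = p+p!, so i ≠ j-1 fails. So xy^t z = 0^{p+p!} 1^{p+p!+1} ∉ L.
Contradiction. Therefore L is not regular.

0^{p+p!} 1^{p+p!+1}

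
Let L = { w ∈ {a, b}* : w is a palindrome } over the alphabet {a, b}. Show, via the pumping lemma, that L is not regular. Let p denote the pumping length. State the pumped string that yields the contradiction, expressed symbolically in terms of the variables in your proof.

Toward a contradiction, assume L is regular with pumping length p.
Take w = a^p b a^p, a palindrome of length 2p+1 ≥ p.
By the pumping lemma, w = xyz with |xy| ≤ p and |y| > 0.
The first p characters of w are a's, so xy (and hence y) consists only of a's. Write y = a^k, 1 ≤ k ≤ p.
Pump with i = 2: xy^2z = a^{p+k} b a^p. Its reverse is a^p b a^{p+k}, which differs from xy^2z since k ≥ 1. So xy^2z is not a palindrome and xy^2z ∉ L.
This is a contradiction; hence L is not regular.

a^{p+k} b a^p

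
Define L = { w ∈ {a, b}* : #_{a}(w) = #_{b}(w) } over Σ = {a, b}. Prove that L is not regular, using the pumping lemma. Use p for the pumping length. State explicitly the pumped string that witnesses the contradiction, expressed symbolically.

a^{p+k} b^p

Suppose for contradiction that L is regular, and let p be the pumping length.
Choose w = a^p b^p ∈ L with |w| = 2p ≥ p.
By the pumping lemma, w = xyz with |xy| ≤ p and |y| > 0.
The first p characters of w are a's, so xy (and hence y) consists only of a's. Write y = a^k, 1 ≤ k ≤ p.
Pump with i = 2: xy^2z = a^{p+k} b^p has p+k occurrences of a but only p of b. Since k ≥ 1 the counts differ, so xy^2z ∉ L.
Contradiction. Therefore L is not regular.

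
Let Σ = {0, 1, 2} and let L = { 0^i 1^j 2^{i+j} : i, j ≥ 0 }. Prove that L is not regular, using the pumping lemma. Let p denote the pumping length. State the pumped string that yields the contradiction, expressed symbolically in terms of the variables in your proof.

0^{p+k} 1^p 2^{2p}

Suppose for contradiction that L is regular, and let p be the pumping length.
Take w = 0^p 1^p 2^{2p} ∈ L (with i=j=p, i+j=2p), |w| = 4p ≥ p.
By the pumping lemma, w = xyz with |xy| ≤ p and |y| > 0.
Because |xy| ≤ p and w begins with p copies of 0, we have y = 0^k with 1 ≤ k ≤ p.
Consider xy^2z = 0^{p+k} 1^p 2^{2p}. Now the 0- and 1-counts sum to 2p+k, but the 2-count is 2p ≠ 2p+k. So xy^2z ∉ L.
This is a contradiction; hence L is not regular.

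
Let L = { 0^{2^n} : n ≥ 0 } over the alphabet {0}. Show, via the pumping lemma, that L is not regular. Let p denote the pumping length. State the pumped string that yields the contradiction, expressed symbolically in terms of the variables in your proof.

Toward a contradiction, assume L is regular with pumping length p.
Take w = 0^{2^p} ∈ L with |w| = 2^p ≥ p.
By the pumping lemma, w = xyz with |xy| ≤ p and |y| ≥ 1.
Then y = 0^k for some k with 1 ≤ k ≤ p.
Pump with i = 2: xy^2z = 0^{2^p+k}. Since 1 ≤ k ≤ p < 2^p, we have 2^p < 2^p+k < 2^{p+1}, so 2^p+k is not a power of 2. So xy^2z ∉ L.
This is a contradiction; hence L is not regular.

0^{2^p+k}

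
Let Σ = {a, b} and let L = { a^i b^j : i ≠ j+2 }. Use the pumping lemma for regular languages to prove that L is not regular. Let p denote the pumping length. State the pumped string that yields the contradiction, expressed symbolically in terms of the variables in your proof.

Assume L is regular; let p be its pumping constant.
Choose w = a^p b^{p+p!-2}. Since p ≠ (p+p!-2)+2 = p+p!, w ∈ L; and |w| ≥ p.
By the pumping lemma, w = xyz with |xy| ≤ p and |y| ≥ 1.
Since the first p symbols of w are all a's and |xy| ≤ p, y lies entirely in the leading a-block: y = a^k for some k with 1 ≤ k ≤ p.
Since 1 ≤ k ≤ p, k divides p!; set t = 1 + p!/k. Then xy^t z has p + (p!/k)·k = p + p! copies of a. Now the a-count is p+p! and (b-count)+2 = (p+p!-2)+2 = p+p!, so i ≠ j+2 fails. So xy^t z = a^{p+p!} b^{p+p!-2} ∉ L.
Contradiction. Therefore L is not regular.

a^{p+p!} b^{p+p!-2}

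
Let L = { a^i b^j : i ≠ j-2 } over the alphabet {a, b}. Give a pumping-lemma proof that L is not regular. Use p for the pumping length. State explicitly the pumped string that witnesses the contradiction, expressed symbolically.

Toward a contradiction, assume L is regular with pumping length p.
Choose w = a^p b^{p+p!+2}. Since p ≠ (p+p!+2)-2 = p+p!, w ∈ L; and |w| ≥ p.
Write w = xyz as guaranteed by the lemma, with |xy| ≤ p and y is nonempty.
Since the first p symbols of w are all a's and |xy| ≤ p, y lies entirely in the leading a-block: y = a^k for some k with 1 ≤ k ≤ p.
Since 1 ≤ k ≤ p, k divides p!; set t = 1 + p!/k. Then xy^t z has p + (p!/k)·k = p + p! copies of a. Now the a-count is p+p! and (b-count)-2 = (p+p!+2)-2 = p+p!, so i ≠ j-2 fails. So xy^t z = a^{p+p!} b^{p+p!+2} ∉ L.
This is a contradiction; hence L is not regular.

a^{p+p!} b^{p+p!+2}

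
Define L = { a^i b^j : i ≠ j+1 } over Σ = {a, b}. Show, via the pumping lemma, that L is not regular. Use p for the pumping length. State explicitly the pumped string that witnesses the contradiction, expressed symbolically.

Assume L is regular; let p be its pumping constant.
Choose w = a^p b^{p+p!-1}. Since p ≠ (p+p!-1)+1 = p+p!, w ∈ L; and |w| ≥ p.
By the pumping lemma, w = xyz with |xy| ≤ p and |y| > 0.
Since the first p symbols of w are all a's and |xy| ≤ p, y lies entirely in the leading a-block: y = a^k for some k with 1 ≤ k ≤ p.
Since 1 ≤ k ≤ p, k divides p!; set t = 1 + p!/k. Then xy^t z has p + (p!/k)·k = p + p! copies of a. Now the a-count is p+p! and (b-count)+1 = (p+p!-1)+1 = p+p!, so i ≠ j+1 fails. So xy^t z = a^{p+p!} b^{p+p!-1} ∉ L.
Contradiction. Therefore L is not regular.

a^{p+p!} b^{p+p!-1}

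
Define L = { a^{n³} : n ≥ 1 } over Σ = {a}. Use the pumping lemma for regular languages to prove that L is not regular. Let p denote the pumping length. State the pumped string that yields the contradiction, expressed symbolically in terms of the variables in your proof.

a^{p³+k}

Assume L is regular. Let p be the pumping length given by the pumping lemma.
Take w = a^{p³} ∈ L with |w| = p³ ≥ p.
The pumping lemma gives a decomposition w = xyz where |xy| ≤ p and |y| ≥ 1.
Then y = a^k for some k with 1 ≤ k ≤ p.
Pump with i = 2: xy^2z = a^{p³+k}. Since 1 ≤ k ≤ p, p³ < p³+k ≤ p³+p < p³+3p²+3p+1 = (p+1)³, so p³+k is not a perfect cube. So xy^2z ∉ L.
Contradiction. Therefore L is not regular.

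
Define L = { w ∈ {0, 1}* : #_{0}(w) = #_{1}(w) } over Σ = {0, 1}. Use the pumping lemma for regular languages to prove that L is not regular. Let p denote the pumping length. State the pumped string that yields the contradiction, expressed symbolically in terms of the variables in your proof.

Assume L is regular; let p be its pumping constant.
Choose w = 0^p 1^p ∈ L with |w| = 2p ≥ p.
Write w = xyz as guaranteed by the lemma, with |xy| ≤ p and |y| > 0.
Since the first p symbols of w are all 0's and |xy| ≤ p, y lies entirely in the leading 0-block: y = 0^k for some k with 1 ≤ k ≤ p.
Pump with i = 2: xy^2z = 0^{p+k} 1^p has p+k occurrences of 0 but only p of 1. Since k ≥ 1 the counts differ, so xy^2z ∉ L.
This is a contradiction; hence L is not regular.

0^{p+k} 1^p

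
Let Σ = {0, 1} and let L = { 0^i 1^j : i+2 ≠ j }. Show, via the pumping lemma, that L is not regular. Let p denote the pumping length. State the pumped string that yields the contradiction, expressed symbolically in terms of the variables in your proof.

Assume L is regular; let p be its pumping constant.
Choose w = 0^p 1^{p+p!+2}. Since p ≠ (p+p!+2)-2 = p+p!, w ∈ L; and |w| ≥ p.
The pumping lemma gives a decomposition w = xyz where |xy| ≤ p and y is nonempty.
The first p characters of w are 0's, so xy (and hence y) consists only of 0's. Write y = 0^k, 1 ≤ k ≤ p.
Since 1 ≤ k ≤ p, k divides p!; set t = 1 + p!/k. Then xy^t z has p + (p!/k)·k = p + p! copies of 0. Now the 0-count is p+p! and (1-count)-2 = (p+p!+2)-2 = p+p!, so i+2 ≠ j fails. So xy^t z = 0^{p+p!} 1^{p+p!+2} ∉ L.
Contradiction. Therefore L is not regular.

0^{p+p!} 1^{p+p!+2}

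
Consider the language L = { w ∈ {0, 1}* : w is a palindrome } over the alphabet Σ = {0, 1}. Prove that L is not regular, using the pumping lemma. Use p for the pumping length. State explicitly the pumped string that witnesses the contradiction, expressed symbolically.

0^{p+k} 1 0^p

Toward a contradiction, assume L is regular with pumping length p.
Take w = 0^p 1 0^p, a palindrome of length 2p+1 ≥ p.
By the pumping lemma, w = xyz with |xy| ≤ p and y is nonempty.
Since the first p symbols of w are all 0's and |xy| ≤ p, y lies entirely in the leading 0-block: y = 0^k for some k with 1 ≤ k ≤ p.
Pump with i = 2: xy^2z = 0^{p+k} 1 0^p. Its reverse is 0^p 1 0^{p+k}, which differs from xy^2z since k ≥ 1. So xy^2z is not a palindrome and xy^2z ∉ L.
This is a contradiction; hence L is not regular.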